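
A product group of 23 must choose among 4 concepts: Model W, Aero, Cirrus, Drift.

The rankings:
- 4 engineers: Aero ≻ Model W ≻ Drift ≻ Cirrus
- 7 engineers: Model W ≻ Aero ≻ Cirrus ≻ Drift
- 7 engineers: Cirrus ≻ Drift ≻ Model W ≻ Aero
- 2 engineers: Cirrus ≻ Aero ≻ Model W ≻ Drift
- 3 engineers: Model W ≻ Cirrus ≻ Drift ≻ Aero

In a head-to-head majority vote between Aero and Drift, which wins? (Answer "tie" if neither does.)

Ballots ranking Aero above Drift: 4 + 7 + 2 = 13.
Ballots ranking Drift above Aero: 23 − 13 = 10.
Aero wins the head-to-head 13–10.

Aero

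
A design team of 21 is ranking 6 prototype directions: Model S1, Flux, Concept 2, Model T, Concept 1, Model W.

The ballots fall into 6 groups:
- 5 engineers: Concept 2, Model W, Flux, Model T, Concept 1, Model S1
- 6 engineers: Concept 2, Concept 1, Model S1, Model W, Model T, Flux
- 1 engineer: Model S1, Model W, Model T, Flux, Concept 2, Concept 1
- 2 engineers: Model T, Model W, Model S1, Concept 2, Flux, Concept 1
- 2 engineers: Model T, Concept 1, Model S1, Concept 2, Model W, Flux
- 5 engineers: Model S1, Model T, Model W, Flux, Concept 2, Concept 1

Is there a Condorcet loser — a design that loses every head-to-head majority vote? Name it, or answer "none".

Pairwise majorities:
Model S1 vs Flux: Model S1, 16–5.
Model S1 vs Concept 2: 1+2+2+5 = 10 for Model S1, 11 for Concept 2 — Concept 2 by 11–10.
Model S1 vs Model T: 12 to 9, Model S1.
Model S1 vs Concept 1: Model S1 preferred on 1+2+5 = 8 ballots; Concept 1 wins 13–8.
Model S1 vs Model W: 6+1+2+5 = 14 for Model S1, 7 for Model W — Model S1 by 14–7.
Flux vs Concept 2: Concept 2, 15–6.
Flux vs Model T: Flux is ranked higher on 5 ballots, Model T on 16. Model T wins 16–5.
Flux vs Concept 1: Flux wins 13–8.
Flux–Model W: Model W 21–0.
Concept 2 vs Model T: Concept 2 preferred on 5+6 = 11 ballots; Concept 2 wins 11–10.
Concept 2–Concept 1: Concept 2 19–2.
Concept 2 vs Model W: Concept 2 wins 13–8.
Model T vs Concept 1: 5+1+2+2+5 = 15 for Model T, 6 for Concept 1 — Model T by 15–6.
Model T vs Model W: Model W, 12–9.
Concept 1 vs Model W: 8 to 13, Model W.
Every design wins at least one matchup (Model S1 beats Flux; Flux beats Concept 1; Concept 2 beats Model S1; Model T beats Flux; Concept 1 beats Model S1; Model W beats Flux), so there is no Condorcet loser.

none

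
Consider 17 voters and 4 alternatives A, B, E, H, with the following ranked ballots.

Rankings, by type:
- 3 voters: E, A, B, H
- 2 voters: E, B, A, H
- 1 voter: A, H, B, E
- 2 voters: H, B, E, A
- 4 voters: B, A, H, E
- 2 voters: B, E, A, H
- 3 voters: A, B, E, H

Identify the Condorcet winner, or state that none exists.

Head-to-head results (17 voters):
A vs B: B, 10–7.
A–E: E 9–8.
A–H: A 15–2.
B vs E: B wins 12–5.
B–H: B 14–3.
E vs H: E wins 10–7.
B wins every pairwise contest, so B is the Condorcet winner.

B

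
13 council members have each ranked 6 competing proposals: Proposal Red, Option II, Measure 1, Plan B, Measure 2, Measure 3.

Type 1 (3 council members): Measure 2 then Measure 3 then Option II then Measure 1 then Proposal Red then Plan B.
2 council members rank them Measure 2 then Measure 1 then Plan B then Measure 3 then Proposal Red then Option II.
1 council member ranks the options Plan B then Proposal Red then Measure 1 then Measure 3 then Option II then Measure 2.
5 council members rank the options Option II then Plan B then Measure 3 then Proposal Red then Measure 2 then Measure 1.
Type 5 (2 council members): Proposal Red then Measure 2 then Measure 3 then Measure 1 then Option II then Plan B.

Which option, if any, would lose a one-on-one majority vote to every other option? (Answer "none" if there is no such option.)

none

Head-to-head results (13 council members):
Proposal Red vs Option II: Option II, 8–5.
Proposal Red vs Measure 1: Proposal Red, 8–5.
Proposal Red vs Plan B: Plan B wins 8–5.
Proposal Red vs Measure 2: Proposal Red, 8–5.
Proposal Red vs Measure 3: Measure 3, 10–3.
Option II–Measure 1: Option II 8–5.
Option II vs Plan B: 3+5+2 = 10 for Option II, 3 for Plan B — Option II by 10–3.
Option II vs Measure 2: 1+5 = 6 for Option II, 7 for Measure 2 — Measure 2 by 7–6.
Option II vs Measure 3: Measure 3 wins 8–5.
Measure 1 vs Plan B: Measure 1 preferred on 3+2+2 = 7 ballots; Measure 1 wins 7–6.
Measure 1 vs Measure 2: Measure 1 preferred on 1 ballot; Measure 2 wins 12–1.
Measure 1 vs Measure 3: 2+1 = 3 for Measure 1, 10 for Measure 3 — Measure 3 by 10–3.
Plan B vs Measure 2: Plan B is ranked higher on 1+5 = 6 ballots, Measure 2 on 7. Measure 2 wins 7–6.
Plan B vs Measure 3: Plan B, 8–5.
Measure 2 vs Measure 3: Measure 2 wins 7–6.
No option is winless: Proposal Red beats Measure 1; Option II beats Proposal Red; Measure 1 beats Plan B; Plan B beats Proposal Red; Measure 2 beats Option II; Measure 3 beats Proposal Red. There is no Condorcet loser.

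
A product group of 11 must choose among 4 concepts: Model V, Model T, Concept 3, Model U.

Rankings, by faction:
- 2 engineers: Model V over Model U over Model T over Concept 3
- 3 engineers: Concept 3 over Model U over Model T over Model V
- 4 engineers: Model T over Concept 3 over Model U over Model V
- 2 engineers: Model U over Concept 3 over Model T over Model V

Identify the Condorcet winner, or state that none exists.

Head-to-head results (11 engineers):
Model V vs Model T: 2 to 9, Model T.
Model V vs Concept 3: 2 to 9, Concept 3.
Model V vs Model U: 2 to 9, Model U.
Model T vs Concept 3: Model T wins 6–5.
Model T vs Model U: 4 for Model T, 7 for Model U — Model U by 7–4.
Concept 3 vs Model U: 3+4 = 7 for Concept 3, 4 for Model U — Concept 3 by 7–4.
Each design drops at least one matchup (Model V loses to Model T; Model T loses to Model U; Concept 3 loses to Model T; Model U loses to Concept 3); the cycle Model T → Concept 3 → Model U → Model T rules out a Condorcet winner.

none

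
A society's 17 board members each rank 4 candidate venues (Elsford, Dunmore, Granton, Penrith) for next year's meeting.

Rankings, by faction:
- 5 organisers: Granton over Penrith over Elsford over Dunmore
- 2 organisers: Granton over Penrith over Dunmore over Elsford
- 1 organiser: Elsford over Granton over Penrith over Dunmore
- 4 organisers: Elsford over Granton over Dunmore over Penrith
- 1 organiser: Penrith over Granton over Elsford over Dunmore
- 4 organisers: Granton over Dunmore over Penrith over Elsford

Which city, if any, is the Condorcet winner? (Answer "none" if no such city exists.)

Head-to-head results (17 organisers):
Elsford vs Dunmore: Elsford preferred on 5+1+4+1 = 11 ballots; Elsford wins 11–6.
Elsford vs Granton: 1+4 = 5 for Elsford, 12 for Granton — Granton by 12–5.
Elsford vs Penrith: 1+4 = 5 for Elsford, 12 for Penrith — Penrith by 12–5.
Dunmore vs Granton: Dunmore is ranked higher on 0 ballots, Granton on 17. Granton wins 17–0.
Dunmore vs Penrith: Dunmore preferred on 4+4 = 8 ballots; Penrith wins 9–8.
Granton vs Penrith: Granton preferred on 5+2+1+4+4 = 16 ballots; Granton wins 16–1.
Granton defeats every rival head-to-head and is the Condorcet winner.

Granton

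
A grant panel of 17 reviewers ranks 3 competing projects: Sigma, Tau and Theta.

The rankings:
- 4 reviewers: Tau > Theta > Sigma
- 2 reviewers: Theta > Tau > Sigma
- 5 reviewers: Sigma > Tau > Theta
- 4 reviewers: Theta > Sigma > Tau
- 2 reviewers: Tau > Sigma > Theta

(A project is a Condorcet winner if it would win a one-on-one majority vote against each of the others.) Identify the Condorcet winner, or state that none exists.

Head-to-head results (17 reviewers):
Sigma vs Tau: Sigma wins 9–8.
Sigma–Theta: Theta 10–7.
Tau vs Theta: Tau wins 11–6.
Each project drops at least one matchup (Sigma loses to Theta; Tau loses to Sigma; Theta loses to Tau); the cycle Sigma beats Tau beats Theta beats Sigma rules out a Condorcet winner.

none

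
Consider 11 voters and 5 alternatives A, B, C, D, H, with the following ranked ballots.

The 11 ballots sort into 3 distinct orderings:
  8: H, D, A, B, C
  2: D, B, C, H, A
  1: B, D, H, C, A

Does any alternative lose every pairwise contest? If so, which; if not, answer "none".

Head-to-head results (11 voters):
A vs B: 8 for A, 3 for B — A by 8–3.
A vs C: A, 8–3.
A vs D: D wins 11–0.
A vs H: A is ranked higher on 0 ballots, H on 11. H wins 11–0.
B vs C: B, 11–0.
B vs D: D wins 10–1.
B vs H: B preferred on 2+1 = 3 ballots; H wins 8–3.
C vs D: C preferred on 0 ballots; D wins 11–0.
C vs H: H, 9–2.
D vs H: 2+1 = 3 for D, 8 for H — H by 8–3.
C loses to every other alternative — it is the Condorcet loser.

C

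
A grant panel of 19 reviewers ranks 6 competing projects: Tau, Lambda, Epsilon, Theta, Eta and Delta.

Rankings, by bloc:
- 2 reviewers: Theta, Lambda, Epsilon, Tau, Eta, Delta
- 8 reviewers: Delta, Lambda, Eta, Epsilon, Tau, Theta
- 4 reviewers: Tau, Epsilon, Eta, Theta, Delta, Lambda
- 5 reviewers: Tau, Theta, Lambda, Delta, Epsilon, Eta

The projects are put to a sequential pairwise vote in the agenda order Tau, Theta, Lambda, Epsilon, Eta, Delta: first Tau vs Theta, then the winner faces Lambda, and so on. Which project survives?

Delta

Round 1: Tau vs Theta — 17–2, Tau advances.
Round 2: Tau vs Lambda — 9–10, Lambda advances.
Round 3: Lambda vs Epsilon — 15–4, Lambda advances.
Round 4: Lambda vs Eta — 15–4, Lambda advances.
Round 5: Lambda vs Delta — 7–12, Delta advances.
The agenda winner is Delta.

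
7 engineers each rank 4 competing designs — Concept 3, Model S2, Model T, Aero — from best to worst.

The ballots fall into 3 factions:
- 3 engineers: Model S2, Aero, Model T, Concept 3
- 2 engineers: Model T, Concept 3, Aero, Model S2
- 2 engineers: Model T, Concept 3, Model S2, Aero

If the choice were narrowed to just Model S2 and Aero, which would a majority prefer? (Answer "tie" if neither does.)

Ballots ranking Model S2 above Aero: 3 + 2 = 5.
Ballots ranking Aero above Model S2: 7 − 5 = 2.
Model S2 wins the head-to-head 5–2.

Model S2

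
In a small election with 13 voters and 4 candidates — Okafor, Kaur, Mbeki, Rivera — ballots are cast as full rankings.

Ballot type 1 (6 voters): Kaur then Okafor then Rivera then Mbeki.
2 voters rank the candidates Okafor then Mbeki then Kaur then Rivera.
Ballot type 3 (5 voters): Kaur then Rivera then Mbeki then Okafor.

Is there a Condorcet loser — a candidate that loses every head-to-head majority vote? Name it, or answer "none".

Mbeki

Head-to-head results (13 voters):
Okafor vs Kaur: Kaur, 11–2.
Okafor vs Mbeki: Okafor is ranked higher on 6+2 = 8 ballots, Mbeki on 5. Okafor wins 8–5.
Okafor vs Rivera: 8 to 5, Okafor.
Kaur vs Mbeki: 11 to 2, Kaur.
Kaur–Rivera: Kaur 13–0.
Mbeki vs Rivera: Rivera wins 11–2.
Mbeki loses to every other candidate — it is the Condorcet loser.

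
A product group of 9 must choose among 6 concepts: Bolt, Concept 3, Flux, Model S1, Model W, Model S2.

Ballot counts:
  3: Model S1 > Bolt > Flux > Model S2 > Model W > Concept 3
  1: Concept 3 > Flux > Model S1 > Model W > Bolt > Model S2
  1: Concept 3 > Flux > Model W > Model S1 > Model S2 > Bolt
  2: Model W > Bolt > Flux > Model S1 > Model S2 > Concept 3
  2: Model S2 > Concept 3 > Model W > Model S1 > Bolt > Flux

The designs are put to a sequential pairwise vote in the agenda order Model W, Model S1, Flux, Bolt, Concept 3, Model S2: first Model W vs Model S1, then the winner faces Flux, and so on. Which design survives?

Round 1: Model W vs Model S1 — 5–4, Model W advances.
Round 2: Model W vs Flux — 4–5, Flux advances.
Round 3: Flux vs Bolt — 2–7, Bolt advances.
Round 4: Bolt vs Concept 3 — 5–4, Bolt advances.
Round 5: Bolt vs Model S2 — 6–3, Bolt advances.
The agenda winner is Bolt.

Bolt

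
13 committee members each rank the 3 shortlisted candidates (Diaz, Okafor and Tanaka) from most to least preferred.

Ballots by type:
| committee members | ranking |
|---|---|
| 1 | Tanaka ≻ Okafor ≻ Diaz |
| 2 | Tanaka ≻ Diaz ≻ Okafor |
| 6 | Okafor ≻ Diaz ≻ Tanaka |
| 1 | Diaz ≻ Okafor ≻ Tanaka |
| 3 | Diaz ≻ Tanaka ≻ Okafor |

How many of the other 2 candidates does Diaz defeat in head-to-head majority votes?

Diaz against each rival (13 committee members):
Diaz vs Okafor: Diaz preferred on 2+1+3 = 6 ballots; Okafor wins 7–6.
Diaz vs Tanaka: Diaz is ranked higher on 6+1+3 = 10 ballots, Tanaka on 3. Diaz wins 10–3.
Diaz beats Tanaka; loses to Okafor — 1 pairwise win.

1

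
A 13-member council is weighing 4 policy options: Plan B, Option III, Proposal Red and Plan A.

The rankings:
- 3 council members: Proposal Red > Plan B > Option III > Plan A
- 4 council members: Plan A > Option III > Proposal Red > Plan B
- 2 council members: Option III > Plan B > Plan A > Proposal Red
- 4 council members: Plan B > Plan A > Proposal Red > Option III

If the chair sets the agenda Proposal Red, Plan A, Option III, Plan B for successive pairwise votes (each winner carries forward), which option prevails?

Plan B

Round 1: Proposal Red vs Plan A — 3–10, Plan A advances.
Round 2: Plan A vs Option III — 8–5, Plan A advances.
Round 3: Plan A vs Plan B — 4–9, Plan B advances.
The agenda winner is Plan B.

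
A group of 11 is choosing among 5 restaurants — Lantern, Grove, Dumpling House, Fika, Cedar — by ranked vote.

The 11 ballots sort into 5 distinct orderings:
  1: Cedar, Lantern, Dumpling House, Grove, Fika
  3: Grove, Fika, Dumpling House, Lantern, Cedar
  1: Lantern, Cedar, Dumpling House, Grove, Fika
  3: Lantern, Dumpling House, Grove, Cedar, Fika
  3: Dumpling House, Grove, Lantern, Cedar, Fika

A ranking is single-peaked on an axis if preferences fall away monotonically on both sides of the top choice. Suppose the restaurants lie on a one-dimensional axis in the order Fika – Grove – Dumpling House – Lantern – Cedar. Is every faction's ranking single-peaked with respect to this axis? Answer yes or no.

Axis positions: Fika=1, Grove=2, Dumpling House=3, Lantern=4, Cedar=5.
Faction 1 (peak Cedar at position 5): ranking walks positions 5-4-3-2-1, expanding outward from the peak — single-peaked.
Faction 2 (peak Grove at position 2): ranking walks positions 2-1-3-4-5, expanding outward from the peak — single-peaked.
Faction 3 (peak Lantern at position 4): ranking walks positions 4-5-3-2-1, expanding outward from the peak — single-peaked.
Faction 4 (peak Lantern at position 4): ranking walks positions 4-3-2-5-1, expanding outward from the peak — single-peaked.
Faction 5 (peak Dumpling House at position 3): ranking walks positions 3-2-4-5-1, expanding outward from the peak — single-peaked.
Every ranking is single-peaked on this axis.

yes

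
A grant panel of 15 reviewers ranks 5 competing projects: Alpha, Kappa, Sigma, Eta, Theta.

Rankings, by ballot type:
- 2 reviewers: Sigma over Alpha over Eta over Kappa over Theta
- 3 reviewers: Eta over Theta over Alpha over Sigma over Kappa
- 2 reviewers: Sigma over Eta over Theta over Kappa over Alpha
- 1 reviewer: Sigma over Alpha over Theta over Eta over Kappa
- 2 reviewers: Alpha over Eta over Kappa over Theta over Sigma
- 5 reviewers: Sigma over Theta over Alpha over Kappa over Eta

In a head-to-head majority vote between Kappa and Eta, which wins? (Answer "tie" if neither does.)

Eta

Ballots ranking Kappa above Eta: 5.
Ballots ranking Eta above Kappa: 15 − 5 = 10.
Eta wins the head-to-head 10–5.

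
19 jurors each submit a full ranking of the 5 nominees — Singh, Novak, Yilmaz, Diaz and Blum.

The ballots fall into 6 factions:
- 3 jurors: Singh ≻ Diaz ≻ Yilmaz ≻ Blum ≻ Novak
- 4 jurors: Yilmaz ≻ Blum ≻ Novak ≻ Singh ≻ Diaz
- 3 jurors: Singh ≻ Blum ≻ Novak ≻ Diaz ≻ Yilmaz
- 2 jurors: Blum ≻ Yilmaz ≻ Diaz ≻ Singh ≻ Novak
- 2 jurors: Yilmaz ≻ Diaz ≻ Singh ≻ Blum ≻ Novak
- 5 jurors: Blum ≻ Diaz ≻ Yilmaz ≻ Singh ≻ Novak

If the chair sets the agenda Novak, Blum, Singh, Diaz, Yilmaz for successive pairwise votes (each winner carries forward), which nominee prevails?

Blum

Round 1: Novak vs Blum — 0–19, Blum advances.
Round 2: Blum vs Singh — 11–8, Blum advances.
Round 3: Blum vs Diaz — 14–5, Blum advances.
Round 4: Blum vs Yilmaz — 10–9, Blum advances.
Blum survives the agenda.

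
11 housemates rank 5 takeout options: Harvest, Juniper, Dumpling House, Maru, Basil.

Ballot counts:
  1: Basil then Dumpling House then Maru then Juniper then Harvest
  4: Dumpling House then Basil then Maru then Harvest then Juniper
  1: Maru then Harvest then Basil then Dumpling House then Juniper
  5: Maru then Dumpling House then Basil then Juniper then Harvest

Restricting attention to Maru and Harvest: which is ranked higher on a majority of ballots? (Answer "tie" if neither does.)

Ballots ranking Maru above Harvest: 1 + 4 + 1 + 5 = 11.
Ballots ranking Harvest above Maru: 11 − 11 = 0.
Maru wins the head-to-head 11–0.

Maru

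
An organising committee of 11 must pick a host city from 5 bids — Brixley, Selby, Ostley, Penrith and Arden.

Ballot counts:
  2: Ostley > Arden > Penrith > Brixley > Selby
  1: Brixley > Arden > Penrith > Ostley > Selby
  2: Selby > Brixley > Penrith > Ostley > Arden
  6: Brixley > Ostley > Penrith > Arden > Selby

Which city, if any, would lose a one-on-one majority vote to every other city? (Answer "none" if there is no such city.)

Pairwise majorities:
Brixley vs Selby: Brixley wins 9–2.
Brixley vs Ostley: Brixley is ranked higher on 1+2+6 = 9 ballots, Ostley on 2. Brixley wins 9–2.
Brixley vs Penrith: Brixley is ranked higher on 1+2+6 = 9 ballots, Penrith on 2. Brixley wins 9–2.
Brixley vs Arden: Brixley wins 9–2.
Selby vs Ostley: Ostley wins 9–2.
Selby vs Penrith: Selby preferred on 2 ballots; Penrith wins 9–2.
Selby–Arden: Arden 9–2.
Ostley vs Penrith: Ostley wins 8–3.
Ostley vs Arden: 2+2+6 = 10 for Ostley, 1 for Arden — Ostley by 10–1.
Penrith vs Arden: Penrith is ranked higher on 2+6 = 8 ballots, Arden on 3. Penrith wins 8–3.
Only Selby has no wins; Selby is the Condorcet loser.

Selby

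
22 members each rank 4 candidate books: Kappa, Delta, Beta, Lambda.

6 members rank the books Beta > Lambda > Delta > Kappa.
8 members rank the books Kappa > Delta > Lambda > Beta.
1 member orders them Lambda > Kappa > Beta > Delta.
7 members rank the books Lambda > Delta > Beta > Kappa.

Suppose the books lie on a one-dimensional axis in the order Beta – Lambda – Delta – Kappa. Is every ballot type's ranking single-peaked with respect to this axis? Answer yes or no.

Axis positions: Beta=1, Lambda=2, Delta=3, Kappa=4.
Ballot type 1 (peak Beta at position 1): ranking walks positions 1-2-3-4, expanding outward from the peak — single-peaked.
Ballot type 2 (peak Kappa at position 4): ranking walks positions 4-3-2-1, expanding outward from the peak — single-peaked.
Ballot type 3: ranking walks positions 2-4-1-3; Kappa is ranked above Delta even though Delta lies between Kappa and the peak Lambda on the axis — preferences dip and rise again. Not single-peaked.
Ballot type 4 (peak Lambda at position 2): ranking walks positions 2-3-1-4, expanding outward from the peak — single-peaked.
Ballot type 3 violates single-peakedness, so the profile is not single-peaked on this axis.

no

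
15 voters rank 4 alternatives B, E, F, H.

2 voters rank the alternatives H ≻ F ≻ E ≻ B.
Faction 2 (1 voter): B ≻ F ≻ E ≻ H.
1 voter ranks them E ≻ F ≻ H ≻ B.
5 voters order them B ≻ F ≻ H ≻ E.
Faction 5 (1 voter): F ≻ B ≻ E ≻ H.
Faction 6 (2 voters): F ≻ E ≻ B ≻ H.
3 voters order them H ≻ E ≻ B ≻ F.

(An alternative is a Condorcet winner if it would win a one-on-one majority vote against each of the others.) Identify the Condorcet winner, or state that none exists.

none

Check each pair by majority over 15 ballots:
B vs E: B is ranked higher on 1+5+1 = 7 ballots, E on 8. E wins 8–7.
B vs F: 1+5+3 = 9 for B, 6 for F — B by 9–6.
B vs H: 9 to 6, B.
E vs F: 4 to 11, F.
E vs H: 5 to 10, H.
F vs H: 10 to 5, F.
No alternative is unbeaten: B loses to E; E loses to F; F loses to B; H loses to B. In particular B → F → E → B is a majority cycle — no Condorcet winner exists.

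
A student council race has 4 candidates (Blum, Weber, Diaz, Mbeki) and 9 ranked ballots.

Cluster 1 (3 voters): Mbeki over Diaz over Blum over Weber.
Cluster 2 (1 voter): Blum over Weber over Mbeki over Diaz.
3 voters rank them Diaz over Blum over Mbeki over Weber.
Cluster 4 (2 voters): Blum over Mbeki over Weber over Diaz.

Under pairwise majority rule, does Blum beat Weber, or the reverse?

Ballots ranking Blum above Weber: 3 + 1 + 3 + 2 = 9.
Ballots ranking Weber above Blum: 9 − 9 = 0.
Blum wins the head-to-head 9–0.

Blum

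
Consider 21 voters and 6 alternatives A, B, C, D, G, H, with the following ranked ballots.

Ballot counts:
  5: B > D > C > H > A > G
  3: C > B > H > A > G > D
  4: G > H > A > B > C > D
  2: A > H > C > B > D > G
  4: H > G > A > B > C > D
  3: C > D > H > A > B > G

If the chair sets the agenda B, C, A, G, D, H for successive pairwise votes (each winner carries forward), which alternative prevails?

Round 1: B vs C — 13–8, B advances.
Round 2: B vs A — 8–13, A advances.
Round 3: A vs G — 13–8, A advances.
Round 4: A vs D — 13–8, A advances.
Round 5: A vs H — 2–19, H advances.
The agenda winner is H.

H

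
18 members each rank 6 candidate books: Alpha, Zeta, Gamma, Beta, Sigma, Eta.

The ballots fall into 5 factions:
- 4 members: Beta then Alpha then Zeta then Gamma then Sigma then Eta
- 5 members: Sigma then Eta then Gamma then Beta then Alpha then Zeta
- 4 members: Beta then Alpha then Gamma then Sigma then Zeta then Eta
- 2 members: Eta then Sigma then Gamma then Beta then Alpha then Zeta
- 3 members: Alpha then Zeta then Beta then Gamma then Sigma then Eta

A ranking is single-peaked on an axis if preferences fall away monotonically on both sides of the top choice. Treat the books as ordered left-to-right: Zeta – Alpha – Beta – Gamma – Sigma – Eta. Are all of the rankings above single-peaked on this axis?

yes

Axis positions: Zeta=1, Alpha=2, Beta=3, Gamma=4, Sigma=5, Eta=6.
Faction 1 (peak Beta at position 3): ranking walks positions 3-2-1-4-5-6, expanding outward from the peak — single-peaked.
Faction 2 (peak Sigma at position 5): ranking walks positions 5-6-4-3-2-1, expanding outward from the peak — single-peaked.
Faction 3 (peak Beta at position 3): ranking walks positions 3-2-4-5-1-6, expanding outward from the peak — single-peaked.
Faction 4 (peak Eta at position 6): ranking walks positions 6-5-4-3-2-1, expanding outward from the peak — single-peaked.
Faction 5 (peak Alpha at position 2): ranking walks positions 2-1-3-4-5-6, expanding outward from the peak — single-peaked.
Every ranking is single-peaked on this axis.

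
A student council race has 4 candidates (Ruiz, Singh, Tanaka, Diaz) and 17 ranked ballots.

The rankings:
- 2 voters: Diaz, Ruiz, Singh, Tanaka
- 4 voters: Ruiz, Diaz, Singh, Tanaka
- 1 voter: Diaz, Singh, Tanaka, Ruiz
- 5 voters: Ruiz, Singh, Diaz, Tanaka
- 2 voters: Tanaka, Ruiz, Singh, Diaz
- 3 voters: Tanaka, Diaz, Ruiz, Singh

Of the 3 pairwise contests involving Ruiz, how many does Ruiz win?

Ruiz against each rival (17 voters):
Ruiz vs Singh: Ruiz wins 16–1.
Ruiz vs Tanaka: 2+4+5 = 11 for Ruiz, 6 for Tanaka — Ruiz by 11–6.
Ruiz vs Diaz: Ruiz is ranked higher on 4+5+2 = 11 ballots, Diaz on 6. Ruiz wins 11–6.
Ruiz beats Singh, Tanaka, Diaz — 3 pairwise wins.

3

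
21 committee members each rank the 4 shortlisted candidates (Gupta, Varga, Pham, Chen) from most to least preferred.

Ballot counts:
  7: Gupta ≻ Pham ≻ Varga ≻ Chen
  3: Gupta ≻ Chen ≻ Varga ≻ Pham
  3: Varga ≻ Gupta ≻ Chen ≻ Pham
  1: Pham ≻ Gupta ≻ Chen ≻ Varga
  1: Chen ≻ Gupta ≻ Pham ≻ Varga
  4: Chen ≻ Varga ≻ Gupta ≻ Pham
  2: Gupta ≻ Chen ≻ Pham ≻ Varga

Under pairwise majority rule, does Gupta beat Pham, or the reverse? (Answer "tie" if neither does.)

Gupta

Ballots ranking Gupta above Pham: 7 + 3 + 3 + 1 + 4 + 2 = 20.
Ballots ranking Pham above Gupta: 21 − 20 = 1.
Gupta wins the head-to-head 20–1.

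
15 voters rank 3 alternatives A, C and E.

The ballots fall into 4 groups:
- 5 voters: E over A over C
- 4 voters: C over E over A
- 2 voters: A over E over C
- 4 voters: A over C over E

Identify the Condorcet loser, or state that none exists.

Head-to-head results (15 voters):
A vs C: A wins 11–4.
A vs E: E wins 9–6.
C vs E: 8 to 7, C.
No alternative is winless: A beats C; C beats E; E beats A. There is no Condorcet loser.

none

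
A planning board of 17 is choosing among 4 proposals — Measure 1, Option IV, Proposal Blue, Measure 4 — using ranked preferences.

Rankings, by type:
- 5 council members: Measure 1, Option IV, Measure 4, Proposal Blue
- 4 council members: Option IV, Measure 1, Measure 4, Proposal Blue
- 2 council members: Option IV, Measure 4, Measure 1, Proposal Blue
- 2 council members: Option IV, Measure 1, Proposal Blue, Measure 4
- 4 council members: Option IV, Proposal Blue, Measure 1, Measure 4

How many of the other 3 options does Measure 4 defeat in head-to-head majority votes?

1

Measure 4 against each rival (17 council members):
Measure 4 vs Measure 1: Measure 1, 15–2.
Measure 4 vs Option IV: Measure 4 is ranked higher on 0 ballots, Option IV on 17. Option IV wins 17–0.
Measure 4 vs Proposal Blue: 5+4+2 = 11 for Measure 4, 6 for Proposal Blue — Measure 4 by 11–6.
Measure 4 beats Proposal Blue; loses to Measure 1, Option IV — 1 pairwise win.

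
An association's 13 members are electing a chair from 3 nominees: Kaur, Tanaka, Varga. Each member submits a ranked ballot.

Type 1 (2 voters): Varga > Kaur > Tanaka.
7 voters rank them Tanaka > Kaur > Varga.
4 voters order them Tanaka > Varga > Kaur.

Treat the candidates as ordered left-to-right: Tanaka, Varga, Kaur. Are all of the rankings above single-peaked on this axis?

no

Axis positions: Tanaka=1, Varga=2, Kaur=3.
Type 1 (peak Varga at position 2): ranking walks positions 2-3-1, expanding outward from the peak — single-peaked.
Type 2: ranking walks positions 1-3-2; Kaur is ranked above Varga even though Varga lies between Kaur and the peak Tanaka on the axis — preferences dip and rise again. Not single-peaked.
Type 3 (peak Tanaka at position 1): ranking walks positions 1-2-3, expanding outward from the peak — single-peaked.
Type 2 violates single-peakedness, so the profile is not single-peaked on this axis.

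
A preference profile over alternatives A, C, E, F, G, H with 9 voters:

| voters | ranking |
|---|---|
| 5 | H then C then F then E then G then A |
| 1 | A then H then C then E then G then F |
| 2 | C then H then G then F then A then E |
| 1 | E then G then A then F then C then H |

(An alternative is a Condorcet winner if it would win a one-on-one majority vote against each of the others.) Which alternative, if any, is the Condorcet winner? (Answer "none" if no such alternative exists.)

H

Check each pair by majority over 9 ballots:
A vs C: C wins 7–2.
A vs E: E wins 6–3.
A vs F: F, 7–2.
A vs G: G, 8–1.
A vs H: 2 to 7, H.
C vs E: 5+1+2 = 8 for C, 1 for E — C by 8–1.
C vs F: 8 to 1, C.
C vs G: C wins 8–1.
C vs H: C is ranked higher on 2+1 = 3 ballots, H on 6. H wins 6–3.
E vs F: 1+1 = 2 for E, 7 for F — F by 7–2.
E–G: E 7–2.
E vs H: H wins 8–1.
F vs G: 5 to 4, F.
F vs H: H, 8–1.
G vs H: 1 to 8, H.
Only H has no losses; H is the Condorcet winner.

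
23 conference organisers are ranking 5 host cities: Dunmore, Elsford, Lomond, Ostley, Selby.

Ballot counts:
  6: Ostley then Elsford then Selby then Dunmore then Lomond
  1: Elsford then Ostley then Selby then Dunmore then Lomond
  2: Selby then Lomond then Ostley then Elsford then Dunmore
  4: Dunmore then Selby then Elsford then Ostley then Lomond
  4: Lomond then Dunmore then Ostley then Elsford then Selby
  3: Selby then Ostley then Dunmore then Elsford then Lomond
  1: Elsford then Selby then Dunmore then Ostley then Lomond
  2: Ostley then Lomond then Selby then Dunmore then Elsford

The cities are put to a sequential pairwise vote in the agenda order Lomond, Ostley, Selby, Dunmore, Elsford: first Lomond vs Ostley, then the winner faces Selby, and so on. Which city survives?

Ostley

Round 1: Lomond vs Ostley — 6–17, Ostley advances.
Round 2: Ostley vs Selby — 13–10, Ostley advances.
Round 3: Ostley vs Dunmore — 14–9, Ostley advances.
Round 4: Ostley vs Elsford — 17–6, Ostley advances.
Ostley survives the agenda.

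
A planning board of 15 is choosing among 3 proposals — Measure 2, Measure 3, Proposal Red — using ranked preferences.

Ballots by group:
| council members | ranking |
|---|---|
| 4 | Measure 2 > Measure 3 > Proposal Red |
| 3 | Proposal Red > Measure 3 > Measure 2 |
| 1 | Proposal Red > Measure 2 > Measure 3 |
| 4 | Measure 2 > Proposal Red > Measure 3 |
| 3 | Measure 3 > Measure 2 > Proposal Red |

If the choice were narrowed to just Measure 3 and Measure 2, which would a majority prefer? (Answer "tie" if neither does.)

Measure 2

Ballots ranking Measure 3 above Measure 2: 3 + 3 = 6.
Ballots ranking Measure 2 above Measure 3: 15 − 6 = 9.
Measure 2 wins the head-to-head 9–6.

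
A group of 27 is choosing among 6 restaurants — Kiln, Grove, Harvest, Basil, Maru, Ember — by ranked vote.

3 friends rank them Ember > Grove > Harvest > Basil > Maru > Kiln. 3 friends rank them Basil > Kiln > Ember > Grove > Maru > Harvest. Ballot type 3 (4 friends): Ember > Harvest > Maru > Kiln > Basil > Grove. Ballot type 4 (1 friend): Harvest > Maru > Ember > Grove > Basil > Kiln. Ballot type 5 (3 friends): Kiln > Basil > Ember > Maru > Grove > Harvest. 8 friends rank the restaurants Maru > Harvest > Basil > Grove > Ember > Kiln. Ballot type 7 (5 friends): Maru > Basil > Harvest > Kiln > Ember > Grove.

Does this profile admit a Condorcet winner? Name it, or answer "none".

Maru

Head-to-head results (27 friends):
Kiln vs Grove: Kiln wins 15–12.
Kiln–Harvest: Harvest 21–6.
Kiln vs Basil: Basil wins 20–7.
Kiln vs Maru: Kiln preferred on 3+3 = 6 ballots; Maru wins 21–6.
Kiln vs Ember: Kiln is ranked higher on 3+3+5 = 11 ballots, Ember on 16. Ember wins 16–11.
Grove vs Harvest: Grove preferred on 3+3+3 = 9 ballots; Harvest wins 18–9.
Grove vs Basil: Basil wins 23–4.
Grove vs Maru: 3+3 = 6 for Grove, 21 for Maru — Maru by 21–6.
Grove vs Ember: Grove is ranked higher on 8 ballots, Ember on 19. Ember wins 19–8.
Harvest vs Basil: Harvest, 16–11.
Harvest vs Maru: Maru, 19–8.
Harvest vs Ember: 14 to 13, Harvest.
Basil vs Maru: Basil is ranked higher on 3+3+3 = 9 ballots, Maru on 18. Maru wins 18–9.
Basil vs Ember: 19 to 8, Basil.
Maru vs Ember: Maru wins 14–13.
Maru wins every pairwise contest, so Maru is the Condorcet winner.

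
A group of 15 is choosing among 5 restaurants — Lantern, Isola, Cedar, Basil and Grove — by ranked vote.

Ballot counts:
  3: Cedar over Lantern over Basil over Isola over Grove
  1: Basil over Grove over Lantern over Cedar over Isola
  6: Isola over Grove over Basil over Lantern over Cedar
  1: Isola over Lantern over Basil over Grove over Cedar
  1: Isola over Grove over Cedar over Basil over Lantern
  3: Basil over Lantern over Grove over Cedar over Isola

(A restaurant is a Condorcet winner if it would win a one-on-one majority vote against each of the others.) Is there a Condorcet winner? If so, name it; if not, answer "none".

Isola

Check each pair by majority over 15 ballots:
Lantern vs Isola: 7 to 8, Isola.
Lantern vs Cedar: Lantern is ranked higher on 1+6+1+3 = 11 ballots, Cedar on 4. Lantern wins 11–4.
Lantern vs Basil: 3+1 = 4 for Lantern, 11 for Basil — Basil by 11–4.
Lantern vs Grove: 7 to 8, Grove.
Isola vs Cedar: Isola is ranked higher on 6+1+1 = 8 ballots, Cedar on 7. Isola wins 8–7.
Isola vs Basil: Isola preferred on 6+1+1 = 8 ballots; Isola wins 8–7.
Isola vs Grove: 3+6+1+1 = 11 for Isola, 4 for Grove — Isola by 11–4.
Cedar vs Basil: Cedar is ranked higher on 3+1 = 4 ballots, Basil on 11. Basil wins 11–4.
Cedar vs Grove: 3 to 12, Grove.
Basil vs Grove: Basil preferred on 3+1+1+3 = 8 ballots; Basil wins 8–7.
Isola beats each of Lantern, Cedar, Basil, Grove — Isola is the Condorcet winner.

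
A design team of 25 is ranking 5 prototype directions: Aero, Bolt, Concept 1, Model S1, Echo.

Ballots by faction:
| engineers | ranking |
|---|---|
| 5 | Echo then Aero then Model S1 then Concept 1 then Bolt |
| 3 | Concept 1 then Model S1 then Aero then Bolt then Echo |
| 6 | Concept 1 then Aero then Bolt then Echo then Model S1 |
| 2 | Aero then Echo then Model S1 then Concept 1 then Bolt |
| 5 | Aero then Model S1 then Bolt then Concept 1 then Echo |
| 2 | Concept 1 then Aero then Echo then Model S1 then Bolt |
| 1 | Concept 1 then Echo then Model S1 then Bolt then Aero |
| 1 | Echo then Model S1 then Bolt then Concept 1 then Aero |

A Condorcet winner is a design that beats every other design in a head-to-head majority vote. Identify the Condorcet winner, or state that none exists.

Check each pair by majority over 25 ballots:
Aero vs Bolt: Aero, 23–2.
Aero vs Concept 1: Concept 1 wins 13–12.
Aero–Model S1: Aero 20–5.
Aero vs Echo: Aero wins 18–7.
Bolt vs Concept 1: Concept 1, 19–6.
Bolt–Model S1: Model S1 19–6.
Bolt–Echo: Bolt 14–11.
Concept 1 vs Model S1: Model S1 wins 13–12.
Concept 1–Echo: Concept 1 17–8.
Model S1–Echo: Echo 17–8.
Each design drops at least one matchup (Aero loses to Concept 1; Bolt loses to Aero; Concept 1 loses to Model S1; Model S1 loses to Aero; Echo loses to Aero); the cycle Aero beats Model S1 beats Concept 1 beats Aero rules out a Condorcet winner.

none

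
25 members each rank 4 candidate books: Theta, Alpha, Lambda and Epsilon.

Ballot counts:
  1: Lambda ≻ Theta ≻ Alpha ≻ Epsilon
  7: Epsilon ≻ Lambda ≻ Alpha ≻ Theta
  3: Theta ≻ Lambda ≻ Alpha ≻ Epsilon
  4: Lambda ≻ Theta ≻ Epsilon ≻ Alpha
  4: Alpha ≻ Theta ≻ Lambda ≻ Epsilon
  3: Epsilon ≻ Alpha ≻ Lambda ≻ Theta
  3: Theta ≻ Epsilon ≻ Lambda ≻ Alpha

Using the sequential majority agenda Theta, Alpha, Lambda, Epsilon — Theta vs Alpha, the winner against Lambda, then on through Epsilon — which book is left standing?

Epsilon

Round 1: Theta vs Alpha — 11–14, Alpha advances.
Round 2: Alpha vs Lambda — 7–18, Lambda advances.
Round 3: Lambda vs Epsilon — 12–13, Epsilon advances.
Epsilon survives the agenda.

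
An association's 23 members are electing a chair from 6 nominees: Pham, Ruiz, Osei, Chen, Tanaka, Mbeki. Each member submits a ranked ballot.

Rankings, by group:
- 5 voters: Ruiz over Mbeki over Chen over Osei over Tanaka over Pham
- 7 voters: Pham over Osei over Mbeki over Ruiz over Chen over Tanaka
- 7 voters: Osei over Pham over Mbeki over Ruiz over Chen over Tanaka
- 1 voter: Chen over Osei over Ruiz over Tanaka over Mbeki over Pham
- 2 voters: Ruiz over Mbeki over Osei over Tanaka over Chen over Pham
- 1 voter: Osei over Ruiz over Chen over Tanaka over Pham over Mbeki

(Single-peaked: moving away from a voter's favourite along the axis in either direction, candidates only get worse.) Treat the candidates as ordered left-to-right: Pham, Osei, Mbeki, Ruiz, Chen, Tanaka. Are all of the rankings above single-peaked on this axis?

no

Axis positions: Pham=1, Osei=2, Mbeki=3, Ruiz=4, Chen=5, Tanaka=6.
Group 1 (peak Ruiz at position 4): ranking walks positions 4-3-5-2-6-1, expanding outward from the peak — single-peaked.
Group 2 (peak Pham at position 1): ranking walks positions 1-2-3-4-5-6, expanding outward from the peak — single-peaked.
Group 3 (peak Osei at position 2): ranking walks positions 2-1-3-4-5-6, expanding outward from the peak — single-peaked.
Group 4: ranking walks positions 5-2-4-6-3-1; Osei is ranked above Ruiz even though Ruiz lies between Osei and the peak Chen on the axis — preferences dip and rise again. Not single-peaked.
Group 5: ranking walks positions 4-3-2-6-5-1; Tanaka is ranked above Chen even though Chen lies between Tanaka and the peak Ruiz on the axis — preferences dip and rise again. Not single-peaked.
Group 6: ranking walks positions 2-4-5-6-1-3; Ruiz is ranked above Mbeki even though Mbeki lies between Ruiz and the peak Osei on the axis — preferences dip and rise again. Not single-peaked.
Group 4 violates single-peakedness, so the profile is not single-peaked on this axis.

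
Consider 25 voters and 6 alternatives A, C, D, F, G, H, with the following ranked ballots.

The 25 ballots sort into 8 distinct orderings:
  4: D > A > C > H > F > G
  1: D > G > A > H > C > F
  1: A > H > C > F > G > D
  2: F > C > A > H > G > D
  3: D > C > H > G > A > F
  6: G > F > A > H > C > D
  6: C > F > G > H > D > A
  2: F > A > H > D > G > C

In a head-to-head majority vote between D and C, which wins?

C

Ballots ranking D above C: 4 + 1 + 3 + 2 = 10.
Ballots ranking C above D: 25 − 10 = 15.
C wins the head-to-head 15–10.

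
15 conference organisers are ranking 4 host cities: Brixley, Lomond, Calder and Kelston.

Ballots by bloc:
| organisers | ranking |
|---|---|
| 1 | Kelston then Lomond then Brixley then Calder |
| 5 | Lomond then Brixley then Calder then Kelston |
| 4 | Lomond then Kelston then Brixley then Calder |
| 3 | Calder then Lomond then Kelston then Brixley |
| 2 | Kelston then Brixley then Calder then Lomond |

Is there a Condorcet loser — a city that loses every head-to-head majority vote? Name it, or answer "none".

Head-to-head results (15 organisers):
Brixley vs Lomond: Lomond wins 13–2.
Brixley–Calder: Brixley 12–3.
Brixley vs Kelston: 5 for Brixley, 10 for Kelston — Kelston by 10–5.
Lomond vs Calder: Lomond wins 10–5.
Lomond vs Kelston: Lomond, 12–3.
Calder vs Kelston: Calder wins 8–7.
No city is winless: Brixley beats Calder; Lomond beats Brixley; Calder beats Kelston; Kelston beats Brixley. There is no Condorcet loser.

none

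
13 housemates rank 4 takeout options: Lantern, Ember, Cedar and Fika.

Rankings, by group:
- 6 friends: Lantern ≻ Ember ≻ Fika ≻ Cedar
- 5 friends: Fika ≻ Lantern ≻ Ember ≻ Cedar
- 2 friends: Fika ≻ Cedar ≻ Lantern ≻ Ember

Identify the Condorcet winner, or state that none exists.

Head-to-head results (13 friends):
Lantern vs Ember: Lantern is ranked higher on 6+5+2 = 13 ballots, Ember on 0. Lantern wins 13–0.
Lantern vs Cedar: Lantern is ranked higher on 6+5 = 11 ballots, Cedar on 2. Lantern wins 11–2.
Lantern vs Fika: 6 to 7, Fika.
Ember vs Cedar: Ember preferred on 6+5 = 11 ballots; Ember wins 11–2.
Ember vs Fika: 6 to 7, Fika.
Cedar vs Fika: 0 for Cedar, 13 for Fika — Fika by 13–0.
Fika wins every pairwise contest, so Fika is the Condorcet winner.

Fika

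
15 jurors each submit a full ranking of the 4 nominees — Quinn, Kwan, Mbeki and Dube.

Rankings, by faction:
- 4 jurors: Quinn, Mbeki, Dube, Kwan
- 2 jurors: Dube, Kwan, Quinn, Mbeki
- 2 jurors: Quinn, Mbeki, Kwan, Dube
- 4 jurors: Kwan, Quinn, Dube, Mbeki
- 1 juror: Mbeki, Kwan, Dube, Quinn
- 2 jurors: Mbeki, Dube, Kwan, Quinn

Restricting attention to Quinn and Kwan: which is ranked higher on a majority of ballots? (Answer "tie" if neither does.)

Ballots ranking Quinn above Kwan: 4 + 2 = 6.
Ballots ranking Kwan above Quinn: 15 − 6 = 9.
Kwan wins the head-to-head 9–6.

Kwan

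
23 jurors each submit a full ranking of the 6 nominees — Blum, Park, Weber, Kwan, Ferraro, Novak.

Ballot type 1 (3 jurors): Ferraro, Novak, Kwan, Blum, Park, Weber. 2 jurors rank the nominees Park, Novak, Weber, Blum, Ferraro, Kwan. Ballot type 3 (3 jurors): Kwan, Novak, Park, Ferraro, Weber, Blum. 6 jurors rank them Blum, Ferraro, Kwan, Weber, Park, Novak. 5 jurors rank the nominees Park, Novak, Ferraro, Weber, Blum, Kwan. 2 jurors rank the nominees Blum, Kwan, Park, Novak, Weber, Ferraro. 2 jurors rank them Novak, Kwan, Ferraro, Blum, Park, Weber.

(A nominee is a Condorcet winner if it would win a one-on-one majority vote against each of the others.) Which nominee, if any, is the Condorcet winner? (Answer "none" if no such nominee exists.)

Head-to-head results (23 jurors):
Blum vs Park: 13 to 10, Blum.
Blum vs Weber: Blum preferred on 3+6+2+2 = 13 ballots; Blum wins 13–10.
Blum vs Kwan: 15 to 8, Blum.
Blum vs Ferraro: Blum is ranked higher on 2+6+2 = 10 ballots, Ferraro on 13. Ferraro wins 13–10.
Blum vs Novak: Blum is ranked higher on 6+2 = 8 ballots, Novak on 15. Novak wins 15–8.
Park vs Weber: 17 to 6, Park.
Park vs Kwan: 7 to 16, Kwan.
Park vs Ferraro: 2+3+5+2 = 12 for Park, 11 for Ferraro — Park by 12–11.
Park vs Novak: Park is ranked higher on 2+6+5+2 = 15 ballots, Novak on 8. Park wins 15–8.
Weber vs Kwan: 7 to 16, Kwan.
Weber vs Ferraro: Weber preferred on 2+2 = 4 ballots; Ferraro wins 19–4.
Weber vs Novak: Weber preferred on 6 ballots; Novak wins 17–6.
Kwan vs Ferraro: Kwan preferred on 3+2+2 = 7 ballots; Ferraro wins 16–7.
Kwan vs Novak: Kwan is ranked higher on 3+6+2 = 11 ballots, Novak on 12. Novak wins 12–11.
Ferraro vs Novak: Ferraro is ranked higher on 3+6 = 9 ballots, Novak on 14. Novak wins 14–9.
No nominee is unbeaten: Blum loses to Ferraro; Park loses to Blum; Weber loses to Blum; Kwan loses to Blum; Ferraro loses to Park; Novak loses to Park. In particular Blum → Park → Ferraro → Blum is a majority cycle — no Condorcet winner exists.

none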